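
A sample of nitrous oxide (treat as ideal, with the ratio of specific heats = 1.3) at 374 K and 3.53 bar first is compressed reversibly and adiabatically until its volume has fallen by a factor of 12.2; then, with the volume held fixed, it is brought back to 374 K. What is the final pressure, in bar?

P₃ ≈ 43.1 bar

Adiabatic step (PV^γ = const): P₂ = 3.53×12.2^(1.3) = 91.21 bar; T₂ = 374×12.2^(0.3) = 792.1 K.
Isochoric: P₃ = P₂(T₃/T₂) = 91.21 × (374/792.1) = 43.07 bar.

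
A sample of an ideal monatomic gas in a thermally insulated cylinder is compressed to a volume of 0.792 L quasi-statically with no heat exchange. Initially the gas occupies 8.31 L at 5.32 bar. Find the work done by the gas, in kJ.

W ≈ -25.2 kJ

γ = 5/3 for a monatomic ideal gas.
P₂ = P₁(V₁/V₂)^γ = 5.32×(8.31/0.792)^(5/3) = 267.5 bar.
For a reversible adiabat, W_by_gas = (P₁V₁ − P₂V₂)/(γ−1).
W_by = (532000×0.00831 − 2.675×10^7×0.000792) / (2/3) = -25150 J.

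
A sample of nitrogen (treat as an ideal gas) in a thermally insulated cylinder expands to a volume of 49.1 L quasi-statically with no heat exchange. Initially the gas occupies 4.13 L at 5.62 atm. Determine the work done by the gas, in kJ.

γ = 7/5 for a diatomic ideal gas.
P₂ = P₁(V₁/V₂)^γ = 5.62×(4.13/49.1)^(7/5) = 0.1756 atm.
For a reversible adiabat, W_by_gas = (P₁V₁ − P₂V₂)/(γ−1).
W_by = (569400×0.00413 − 17790×0.0491) / (2/5) = 3695 J.

W ≈ 3.70 kJ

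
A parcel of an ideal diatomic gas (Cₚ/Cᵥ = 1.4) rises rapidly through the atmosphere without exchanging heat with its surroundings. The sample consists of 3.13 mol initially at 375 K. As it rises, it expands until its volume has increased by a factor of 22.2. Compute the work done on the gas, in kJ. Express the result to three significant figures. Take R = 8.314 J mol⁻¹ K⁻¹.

For a reversible adiabat TV^(γ−1) is constant, so T₂ = T₁ (V₁/V₂)^(γ−1).
T₂ = 375 × (1/22.2)^(0.4) = 108.5 K.
Q = 0, so ΔU = W_on_gas = nCᵥΔT with Cᵥ = R/(γ−1) = 20.79 J/(mol·K).
ΔU = 3.13 × 20.79 × (108.5 − 375) = -17340 J.

W ≈ -17.3 kJ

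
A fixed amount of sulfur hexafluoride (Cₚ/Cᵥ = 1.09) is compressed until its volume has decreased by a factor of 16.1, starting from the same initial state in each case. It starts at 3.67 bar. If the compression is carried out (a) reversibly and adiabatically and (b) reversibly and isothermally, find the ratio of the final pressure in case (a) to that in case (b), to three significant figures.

Isothermal: P_b = P₁(V₁/V₂) = 3.67×16.1.
Adiabatic: P_a = P₁(V₁/V₂)^γ = 3.67×16.1^(1.09).
P_a/P_b = (V₁/V₂)^(γ−1) = 16.1^(0.09) = 1.284.

P_adiabatic / P_isothermal ≈ 1.28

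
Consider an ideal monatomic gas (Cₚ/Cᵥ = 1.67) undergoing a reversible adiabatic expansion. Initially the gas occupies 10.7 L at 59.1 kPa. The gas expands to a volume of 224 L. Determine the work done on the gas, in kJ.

W ≈ -0.821 kJ

P₂ = P₁(V₁/V₂)^γ = 59.1×(10.7/224)^(1.67) = 0.3679 kPa.
For a reversible adiabat, W_by_gas = (P₁V₁ − P₂V₂)/(γ−1).
W_by = (59100×0.0107 − 367.9×0.224) / (0.67) = 820.8 J.
W_on_gas = −W_by = -820.8 J.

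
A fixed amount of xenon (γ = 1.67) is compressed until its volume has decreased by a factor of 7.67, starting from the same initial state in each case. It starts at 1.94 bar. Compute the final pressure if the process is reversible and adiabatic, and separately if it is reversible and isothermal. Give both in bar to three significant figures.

Isothermal: P₂ = P₁(V₁/V₂) = 1.94×7.67 = 14.88 bar.
Adiabatic: P₂ = P₁(V₁/V₂)^γ = 1.94×7.67^(1.67) = 58.27 bar.

adiabatic: 58.3 bar; isothermal: 14.9 bar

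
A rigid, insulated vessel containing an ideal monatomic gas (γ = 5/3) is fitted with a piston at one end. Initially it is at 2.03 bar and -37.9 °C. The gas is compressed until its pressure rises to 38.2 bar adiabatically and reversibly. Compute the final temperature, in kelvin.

Adiabatic: T₂/T₁ = (P₂/P₁)^((γ−1)/γ).
T₁ = -37.9 °C = 235.2 K.
T₂ = 235.2 × (38.2/2.03)^(2/5) = 761 K.

T₂ ≈ 761 K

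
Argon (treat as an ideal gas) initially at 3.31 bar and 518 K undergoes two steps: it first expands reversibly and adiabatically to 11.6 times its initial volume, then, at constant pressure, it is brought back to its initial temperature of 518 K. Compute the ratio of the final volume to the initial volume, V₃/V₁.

V₃/V₁ ≈ 59.4

For a monatomic ideal gas γ = 5/3.
Adiabatic step: V₂/V₁ = 11.6; T₂ = T₁·(1/11.6)^(2/3) = 101.1 K.
Isobaric step: V₃/V₂ = T₃/T₂ = 518/101.1.
V₃/V₁ = (V₂/V₁)(V₃/V₂) = 11.6 × (518/101.1) = 59.44.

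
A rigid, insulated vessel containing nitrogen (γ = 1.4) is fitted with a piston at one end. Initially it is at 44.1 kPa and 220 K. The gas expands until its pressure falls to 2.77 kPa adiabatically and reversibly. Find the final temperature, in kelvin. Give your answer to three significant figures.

T₂ ≈ 99.8 K

Adiabatic: T₂/T₁ = (P₂/P₁)^((γ−1)/γ).
T₂ = 220 × (2.77/44.1)^(0.286) = 99.77 K.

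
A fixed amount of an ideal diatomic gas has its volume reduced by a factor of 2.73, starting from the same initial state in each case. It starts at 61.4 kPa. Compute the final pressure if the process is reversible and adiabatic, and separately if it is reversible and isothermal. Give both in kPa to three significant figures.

adiabatic: 250 kPa; isothermal: 168 kPa

For a diatomic ideal gas γ = 7/5.
Isothermal: P₂ = P₁(V₁/V₂) = 61.4×2.73 = 167.6 kPa.
Adiabatic: P₂ = P₁(V₁/V₂)^γ = 61.4×2.73^(7/5) = 250.5 kPa.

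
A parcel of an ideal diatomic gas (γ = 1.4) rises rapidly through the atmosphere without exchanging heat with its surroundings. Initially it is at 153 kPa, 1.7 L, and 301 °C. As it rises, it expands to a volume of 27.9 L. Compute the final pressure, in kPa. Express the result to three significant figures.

P₂ ≈ 3.04 kPa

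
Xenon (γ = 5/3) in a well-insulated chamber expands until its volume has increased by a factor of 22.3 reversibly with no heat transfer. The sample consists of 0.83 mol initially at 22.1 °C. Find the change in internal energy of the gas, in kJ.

Adiabatic: T₁V₁^(γ−1) = T₂V₂^(γ−1) ⇒ T₂ = T₁ (V₁/V₂)^(γ−1).
T₁ = 22.1 °C = 295.2 K.
T₂ = 295.2 × (1/22.3)^(2/3) = 37.27 K.
Q = 0, so ΔU = W_on_gas = nCᵥΔT with Cᵥ = R/(γ−1) = 12.47 J/(mol·K).
ΔU = 0.83 × 12.47 × (37.27 − 295.2) = -2670 J.

ΔU ≈ -2.67 kJ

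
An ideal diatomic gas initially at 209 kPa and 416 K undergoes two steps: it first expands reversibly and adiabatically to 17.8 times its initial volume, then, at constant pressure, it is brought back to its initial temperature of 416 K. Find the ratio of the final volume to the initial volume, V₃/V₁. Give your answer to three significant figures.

V₃/V₁ ≈ 56.3

For a diatomic ideal gas γ = 7/5.
Adiabatic step: V₂/V₁ = 17.8; T₂ = T₁·(1/17.8)^(2/5) = 131.5 K.
Isobaric step: V₃/V₂ = T₃/T₂ = 416/131.5.
V₃/V₁ = (V₂/V₁)(V₃/V₂) = 17.8 × (416/131.5) = 56.31.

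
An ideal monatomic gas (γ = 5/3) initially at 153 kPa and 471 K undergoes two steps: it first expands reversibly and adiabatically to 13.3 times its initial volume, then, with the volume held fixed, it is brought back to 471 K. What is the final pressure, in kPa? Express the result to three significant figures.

P₃ ≈ 11.5 kPa

Adiabatic step (PV^γ = const): P₂ = 153×(1/13.3)^(5/3) = 2.049 kPa; T₂ = 471×(1/13.3)^(2/3) = 83.9 K.
Isochoric: P₃ = P₂(T₃/T₂) = 2.049 × (471/83.9) = 11.5 kPa.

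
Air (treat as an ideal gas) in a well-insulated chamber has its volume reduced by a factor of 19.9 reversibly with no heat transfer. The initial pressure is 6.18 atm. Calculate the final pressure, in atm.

P₂ ≈ 407 atm

Since PV^γ is constant along a reversible adiabat, P₂ = P₁ (V₁/V₂)^γ.
For a diatomic ideal gas γ = 7/5.
P₂ = 6.18 × 19.9^(7/5) = 406.8 atm.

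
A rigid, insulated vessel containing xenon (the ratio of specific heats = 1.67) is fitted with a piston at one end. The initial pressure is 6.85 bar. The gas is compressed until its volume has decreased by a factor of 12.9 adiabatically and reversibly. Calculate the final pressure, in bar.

Since PV^γ is constant along a reversible adiabat, P₂ = P₁ (V₁/V₂)^γ.
P₂ = 6.85 × 12.9^(1.67) = 490.2 bar.

P₂ ≈ 490 bar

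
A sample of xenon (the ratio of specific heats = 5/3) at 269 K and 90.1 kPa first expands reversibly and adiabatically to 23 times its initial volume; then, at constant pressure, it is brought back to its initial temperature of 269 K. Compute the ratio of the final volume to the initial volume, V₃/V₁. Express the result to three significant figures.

V₃/V₁ ≈ 186

Adiabatic step: V₂/V₁ = 23; T₂ = T₁·(1/23)^(2/3) = 33.26 K.
Isobaric step: V₃/V₂ = T₃/T₂ = 269/33.26.
V₃/V₁ = (V₂/V₁)(V₃/V₂) = 23 × (269/33.26) = 186.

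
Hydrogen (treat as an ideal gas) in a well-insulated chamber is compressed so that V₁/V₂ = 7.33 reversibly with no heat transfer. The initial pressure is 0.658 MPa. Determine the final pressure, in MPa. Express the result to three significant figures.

P₂ ≈ 10.7 MPa

Since PV^γ is constant along a reversible adiabat, P₂ = P₁ (V₁/V₂)^γ.
For a diatomic ideal gas γ = 7/5.
P₂ = 0.658 × 7.33^(7/5) = 10.7 MPa.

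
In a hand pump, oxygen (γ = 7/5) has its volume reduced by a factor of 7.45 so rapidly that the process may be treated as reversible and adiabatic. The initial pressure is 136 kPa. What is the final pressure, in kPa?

P₂ ≈ 2260 kPa

Adiabatic: P₁V₁^γ = P₂V₂^γ ⇒ P₂ = P₁ (V₁/V₂)^γ.
P₂ = 136 × 7.45^(7/5) = 2262 kPa.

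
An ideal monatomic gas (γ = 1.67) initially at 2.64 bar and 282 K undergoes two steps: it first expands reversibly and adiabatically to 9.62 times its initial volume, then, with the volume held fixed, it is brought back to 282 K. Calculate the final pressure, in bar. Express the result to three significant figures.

Adiabatic step (PV^γ = const): P₂ = 2.64×(1/9.62)^(1.67) = 0.06021 bar; T₂ = 282×(1/9.62)^(0.67) = 61.88 K.
Isochoric: P₃ = P₂(T₃/T₂) = 0.06021 × (282/61.88) = 0.2744 bar.

P₃ ≈ 0.274 bar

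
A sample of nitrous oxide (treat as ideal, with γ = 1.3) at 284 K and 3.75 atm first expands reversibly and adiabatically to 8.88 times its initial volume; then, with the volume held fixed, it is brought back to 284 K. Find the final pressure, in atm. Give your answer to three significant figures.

P₃ ≈ 0.422 atm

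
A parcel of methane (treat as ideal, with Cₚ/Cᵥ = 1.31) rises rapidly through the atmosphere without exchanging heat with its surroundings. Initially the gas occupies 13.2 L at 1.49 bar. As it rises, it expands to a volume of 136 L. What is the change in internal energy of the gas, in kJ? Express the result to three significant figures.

ΔU ≈ -3.27 kJ

P₂ = P₁(V₁/V₂)^γ = 1.49×(13.2/136)^(1.31) = 0.07018 bar.
For a reversible adiabat, W_by_gas = (P₁V₁ − P₂V₂)/(γ−1).
W_by = (149000×0.0132 − 7018×0.136) / (0.31) = 3266 J.
Q = 0 ⇒ ΔU = −W_by = -3266 J.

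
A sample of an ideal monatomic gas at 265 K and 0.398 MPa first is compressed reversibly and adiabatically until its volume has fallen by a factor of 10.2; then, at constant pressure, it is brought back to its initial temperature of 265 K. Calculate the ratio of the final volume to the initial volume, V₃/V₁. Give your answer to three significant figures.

V₃/V₁ ≈ 0.0208

For a monatomic ideal gas γ = 5/3.
Adiabatic step: V₂/V₁ = 0.09804; T₂ = T₁·10.2^(2/3) = 1246 K.
Isobaric step: V₃/V₂ = T₃/T₂ = 265/1246.
V₃/V₁ = (V₂/V₁)(V₃/V₂) = 0.09804 × (265/1246) = 0.02084.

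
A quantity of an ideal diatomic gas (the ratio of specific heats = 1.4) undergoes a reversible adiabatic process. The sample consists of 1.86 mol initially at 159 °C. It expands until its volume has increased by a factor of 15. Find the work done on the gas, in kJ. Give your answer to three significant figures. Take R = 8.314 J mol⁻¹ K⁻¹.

Adiabatic: T₁V₁^(γ−1) = T₂V₂^(γ−1) ⇒ T₂ = T₁ (V₁/V₂)^(γ−1).
T₁ = 159 °C = 432.1 K.
T₂ = 432.1 × (1/15)^(0.4) = 146.3 K.
Q = 0, so ΔU = W_on_gas = nCᵥΔT with Cᵥ = R/(γ−1) = 20.79 J/(mol·K).
ΔU = 1.86 × 20.79 × (146.3 − 432.1) = -11050 J.

W ≈ -11.1 kJ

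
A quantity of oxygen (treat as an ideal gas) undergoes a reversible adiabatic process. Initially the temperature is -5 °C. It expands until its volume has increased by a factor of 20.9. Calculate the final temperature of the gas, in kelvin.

T₂ ≈ 79.5 K

For a reversible adiabat TV^(γ−1) is constant, so T₂ = T₁ (V₁/V₂)^(γ−1).
For a diatomic ideal gas γ = 7/5, so γ−1 = 2/5.
T₁ = -5 °C = 268.1 K.
T₂ = 268.1 × (1/20.9)^(2/5) = 79.49 K.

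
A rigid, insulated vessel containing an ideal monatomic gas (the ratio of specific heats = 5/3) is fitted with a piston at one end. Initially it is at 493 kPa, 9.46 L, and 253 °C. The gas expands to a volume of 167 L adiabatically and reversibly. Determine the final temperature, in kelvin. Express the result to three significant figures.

T₂ ≈ 77.6 K

For a reversible adiabat TV^(γ−1) is constant, so T₂ = T₁ (V₁/V₂)^(γ−1).
T₁ = 253 °C = 526.1 K.
T₂ = 526.1 × (9.46/167)^(2/3) = 77.61 K.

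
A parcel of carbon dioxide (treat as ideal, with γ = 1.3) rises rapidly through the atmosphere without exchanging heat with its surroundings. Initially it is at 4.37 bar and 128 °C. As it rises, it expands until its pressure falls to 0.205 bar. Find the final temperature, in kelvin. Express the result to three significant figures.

Along an adiabat T P^((1−γ)/γ) is constant, so T₂ = T₁ (P₂/P₁)^((γ−1)/γ).
T₁ = 128 °C = 401.1 K.
T₂ = 401.1 × (0.205/4.37)^(0.231) = 198 K.

T₂ ≈ 198 K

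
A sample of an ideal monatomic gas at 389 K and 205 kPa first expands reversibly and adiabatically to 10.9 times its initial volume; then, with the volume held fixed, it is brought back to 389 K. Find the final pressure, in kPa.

P₃ ≈ 18.8 kPa

For a monatomic ideal gas γ = 5/3.
Adiabatic step (PV^γ = const): P₂ = 205×(1/10.9)^(5/3) = 3.826 kPa; T₂ = 389×(1/10.9)^(2/3) = 79.13 K.
Isochoric: P₃ = P₂(T₃/T₂) = 3.826 × (389/79.13) = 18.81 kPa.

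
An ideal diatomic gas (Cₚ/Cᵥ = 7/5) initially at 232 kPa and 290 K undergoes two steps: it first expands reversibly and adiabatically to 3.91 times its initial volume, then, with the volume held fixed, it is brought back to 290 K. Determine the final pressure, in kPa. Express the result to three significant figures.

P₃ ≈ 59.3 kPa

Adiabatic step (PV^γ = const): P₂ = 232×(1/3.91)^(7/5) = 34.39 kPa; T₂ = 290×(1/3.91)^(2/5) = 168.1 K.
Isochoric: P₃ = P₂(T₃/T₂) = 34.39 × (290/168.1) = 59.34 kPa.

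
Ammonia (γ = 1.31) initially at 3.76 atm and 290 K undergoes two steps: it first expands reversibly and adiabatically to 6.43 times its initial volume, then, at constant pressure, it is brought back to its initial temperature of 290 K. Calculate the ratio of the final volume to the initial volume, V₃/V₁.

V₃/V₁ ≈ 11.4

Adiabatic step: V₂/V₁ = 6.43; T₂ = T₁·(1/6.43)^(0.31) = 162.9 K.
Isobaric step: V₃/V₂ = T₃/T₂ = 290/162.9.
V₃/V₁ = (V₂/V₁)(V₃/V₂) = 6.43 × (290/162.9) = 11.45.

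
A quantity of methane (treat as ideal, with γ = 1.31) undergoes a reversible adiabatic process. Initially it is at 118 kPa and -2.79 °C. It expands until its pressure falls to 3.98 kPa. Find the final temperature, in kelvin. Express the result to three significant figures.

T₂ ≈ 121 K

Adiabatic: T₂/T₁ = (P₂/P₁)^((γ−1)/γ).
T₁ = -2.79 °C = 270.4 K.
T₂ = 270.4 × (3.98/118)^(0.237) = 121.2 K.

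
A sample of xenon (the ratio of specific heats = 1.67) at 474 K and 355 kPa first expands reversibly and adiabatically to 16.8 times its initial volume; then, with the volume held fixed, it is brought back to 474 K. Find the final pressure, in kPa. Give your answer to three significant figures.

P₃ ≈ 21.1 kPa

Adiabatic step (PV^γ = const): P₂ = 355×(1/16.8)^(1.67) = 3.191 kPa; T₂ = 474×(1/16.8)^(0.67) = 71.58 K.
Isochoric: P₃ = P₂(T₃/T₂) = 3.191 × (474/71.58) = 21.13 kPa.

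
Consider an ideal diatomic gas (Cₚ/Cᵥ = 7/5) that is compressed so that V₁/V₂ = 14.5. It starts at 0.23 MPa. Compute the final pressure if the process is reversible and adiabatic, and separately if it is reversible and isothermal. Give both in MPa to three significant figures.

adiabatic: 9.72 MPa; isothermal: 3.33 MPa

Isothermal: P₂ = P₁(V₁/V₂) = 0.23×14.5 = 3.335 MPa.
Adiabatic: P₂ = P₁(V₁/V₂)^γ = 0.23×14.5^(7/5) = 9.719 MPa.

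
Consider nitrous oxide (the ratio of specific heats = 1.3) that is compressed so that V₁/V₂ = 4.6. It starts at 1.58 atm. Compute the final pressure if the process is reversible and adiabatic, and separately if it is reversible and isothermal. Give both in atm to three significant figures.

Isothermal: P₂ = P₁(V₁/V₂) = 1.58×4.6 = 7.268 atm.
Adiabatic: P₂ = P₁(V₁/V₂)^γ = 1.58×4.6^(1.3) = 11.49 atm.

adiabatic: 11.5 atm; isothermal: 7.27 atm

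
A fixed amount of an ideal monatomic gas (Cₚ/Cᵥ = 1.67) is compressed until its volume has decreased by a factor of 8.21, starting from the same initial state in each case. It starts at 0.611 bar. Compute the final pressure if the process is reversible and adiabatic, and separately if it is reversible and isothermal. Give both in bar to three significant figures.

adiabatic: 20.6 bar; isothermal: 5.02 bar

Isothermal: P₂ = P₁(V₁/V₂) = 0.611×8.21 = 5.016 bar.
Adiabatic: P₂ = P₁(V₁/V₂)^γ = 0.611×8.21^(1.67) = 20.56 bar.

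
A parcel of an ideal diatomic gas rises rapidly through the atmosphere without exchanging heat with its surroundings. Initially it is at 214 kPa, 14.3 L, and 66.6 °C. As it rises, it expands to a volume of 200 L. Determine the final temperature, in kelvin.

Adiabatic: T₁V₁^(γ−1) = T₂V₂^(γ−1) ⇒ T₂ = T₁ (V₁/V₂)^(γ−1).
γ = 7/5 for a diatomic ideal gas.
T₁ = 66.6 °C = 339.8 K.
T₂ = 339.8 × (14.3/200)^(2/5) = 118.3 K.

T₂ ≈ 118 K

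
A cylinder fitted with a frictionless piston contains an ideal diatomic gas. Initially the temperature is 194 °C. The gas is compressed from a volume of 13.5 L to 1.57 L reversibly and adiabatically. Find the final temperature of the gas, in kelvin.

For a reversible adiabat TV^(γ−1) is constant, so T₂ = T₁ (V₁/V₂)^(γ−1).
For a diatomic ideal gas γ = 7/5, so γ−1 = 2/5.
T₁ = 194 °C = 467.1 K.
T₂ = 467.1 × (13.5/1.57)^(2/5) = 1105 K.

T₂ ≈ 1100 K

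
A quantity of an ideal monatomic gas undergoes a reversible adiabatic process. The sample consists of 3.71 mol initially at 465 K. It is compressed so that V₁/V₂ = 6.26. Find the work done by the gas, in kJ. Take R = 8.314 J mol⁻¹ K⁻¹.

For a reversible adiabat TV^(γ−1) is constant, so T₂ = T₁ (V₁/V₂)^(γ−1).
γ = 5/3 for a monatomic ideal gas, so γ−1 = 2/3.
T₂ = 465 × 6.26^(2/3) = 1579 K.
Q = 0, so ΔU = W_on_gas = nCᵥΔT with Cᵥ = R/(γ−1) = 12.47 J/(mol·K).
ΔU = 3.71 × 12.47 × (1579 − 465) = 51560 J.
Work done by the gas = −ΔU = -51560 J.

W ≈ -51.6 kJ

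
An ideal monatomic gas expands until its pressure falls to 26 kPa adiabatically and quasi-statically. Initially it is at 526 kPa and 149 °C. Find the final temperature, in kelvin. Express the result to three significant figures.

T₂ ≈ 127 K

Adiabatic: T₂/T₁ = (P₂/P₁)^((γ−1)/γ).
For a monatomic ideal gas γ = 5/3, so (γ−1)/γ = 2/5.
T₁ = 149 °C = 422.1 K.
T₂ = 422.1 × (26/526)^(2/5) = 126.8 K.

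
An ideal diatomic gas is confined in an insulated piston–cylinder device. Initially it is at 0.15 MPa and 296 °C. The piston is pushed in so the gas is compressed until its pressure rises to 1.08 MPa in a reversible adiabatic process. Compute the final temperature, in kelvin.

T₂ ≈ 1000 K

Along an adiabat T P^((1−γ)/γ) is constant, so T₂ = T₁ (P₂/P₁)^((γ−1)/γ).
For a diatomic ideal gas γ = 7/5, so (γ−1)/γ = 2/7.
T₁ = 296 °C = 569.1 K.
T₂ = 569.1 × (1.08/0.15)^(2/7) = 1000 K.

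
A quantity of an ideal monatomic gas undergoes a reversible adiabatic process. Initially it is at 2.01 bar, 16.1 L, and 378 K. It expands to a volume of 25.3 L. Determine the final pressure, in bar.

P₂ ≈ 0.946 bar

Since PV^γ is constant along a reversible adiabat, P₂ = P₁ (V₁/V₂)^γ.
γ = 5/3 for a monatomic ideal gas.
P₂ = 2.01 × (16.1/25.3)^(5/3) = 0.9463 bar.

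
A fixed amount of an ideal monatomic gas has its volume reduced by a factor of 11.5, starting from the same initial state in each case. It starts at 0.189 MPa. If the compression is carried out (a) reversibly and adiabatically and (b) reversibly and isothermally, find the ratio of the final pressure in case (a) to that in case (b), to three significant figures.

P_adiabatic / P_isothermal ≈ 5.09

For a monatomic ideal gas γ = 5/3.
Isothermal: P_b = P₁(V₁/V₂) = 0.189×11.5.
Adiabatic: P_a = P₁(V₁/V₂)^γ = 0.189×11.5^(5/3).
P_a/P_b = (V₁/V₂)^(γ−1) = 11.5^(2/3) = 5.095.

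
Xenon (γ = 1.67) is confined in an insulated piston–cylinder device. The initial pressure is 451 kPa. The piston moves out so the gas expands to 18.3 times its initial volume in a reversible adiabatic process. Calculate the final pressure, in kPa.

P₂ ≈ 3.51 kPa

Since PV^γ is constant along a reversible adiabat, P₂ = P₁ (V₁/V₂)^γ.
P₂ = 451 × (1/18.3)^(1.67) = 3.515 kPa.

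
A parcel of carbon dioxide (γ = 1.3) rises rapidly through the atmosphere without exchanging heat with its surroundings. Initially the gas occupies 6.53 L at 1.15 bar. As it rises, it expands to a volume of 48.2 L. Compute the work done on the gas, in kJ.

P₂ = P₁(V₁/V₂)^γ = 1.15×(6.53/48.2)^(1.3) = 0.08553 bar.
For a reversible adiabat, W_by_gas = (P₁V₁ − P₂V₂)/(γ−1).
W_by = (115000×0.00653 − 8553×0.0482) / (0.3) = 1129 J.
W_on_gas = −W_by = -1129 J.

W ≈ -1.13 kJ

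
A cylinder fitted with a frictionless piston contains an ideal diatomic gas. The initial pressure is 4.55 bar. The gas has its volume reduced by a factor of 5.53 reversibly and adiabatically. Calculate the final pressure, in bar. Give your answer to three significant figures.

Since PV^γ is constant along a reversible adiabat, P₂ = P₁ (V₁/V₂)^γ.
For a diatomic ideal gas γ = 7/5.
P₂ = 4.55 × 5.53^(7/5) = 49.87 bar.

P₂ ≈ 49.9 bar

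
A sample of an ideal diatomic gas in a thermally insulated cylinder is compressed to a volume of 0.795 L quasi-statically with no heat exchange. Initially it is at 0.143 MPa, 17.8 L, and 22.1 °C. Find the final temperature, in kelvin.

T₂ ≈ 1020 K

Adiabatic: T₁V₁^(γ−1) = T₂V₂^(γ−1) ⇒ T₂ = T₁ (V₁/V₂)^(γ−1).
γ = 7/5 for a diatomic ideal gas.
T₁ = 22.1 °C = 295.2 K.
T₂ = 295.2 × (17.8/0.795)^(2/5) = 1024 K.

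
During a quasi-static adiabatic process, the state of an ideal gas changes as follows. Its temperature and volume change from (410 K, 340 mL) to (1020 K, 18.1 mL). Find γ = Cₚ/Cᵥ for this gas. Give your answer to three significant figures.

TV^(γ−1) = const ⇒ γ − 1 = ln(T₂/T₁) / ln(V₁/V₂).
γ = 1 + ln(1020/410) / ln(340/18.1) = 1.311.

γ ≈ 1.31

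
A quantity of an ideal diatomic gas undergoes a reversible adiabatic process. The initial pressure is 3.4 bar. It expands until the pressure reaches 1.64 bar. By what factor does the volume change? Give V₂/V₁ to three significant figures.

V₂/V₁ ≈ 1.68

From PV^γ = const, V₂/V₁ = (P₁/P₂)^(1/γ).
For a diatomic ideal gas γ = 7/5.
V₂/V₁ = (3.4/1.64)^(5/7) = 1.683.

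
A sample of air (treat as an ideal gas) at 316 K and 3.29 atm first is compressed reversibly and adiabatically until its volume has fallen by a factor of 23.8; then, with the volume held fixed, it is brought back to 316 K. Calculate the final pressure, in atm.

P₃ ≈ 78.3 atm

For a diatomic ideal gas γ = 7/5.
Adiabatic step (PV^γ = const): P₂ = 3.29×23.8^(7/5) = 278.2 atm; T₂ = 316×23.8^(2/5) = 1123 K.
Isochoric: P₃ = P₂(T₃/T₂) = 278.2 × (316/1123) = 78.3 atm.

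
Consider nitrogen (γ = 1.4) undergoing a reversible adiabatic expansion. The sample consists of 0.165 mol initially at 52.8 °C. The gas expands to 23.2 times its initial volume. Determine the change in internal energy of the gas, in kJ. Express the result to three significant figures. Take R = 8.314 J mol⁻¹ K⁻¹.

Adiabatic: T₁V₁^(γ−1) = T₂V₂^(γ−1) ⇒ T₂ = T₁ (V₁/V₂)^(γ−1).
T₁ = 52.8 °C = 325.9 K.
T₂ = 325.9 × (1/23.2)^(0.4) = 92.67 K.
Q = 0, so ΔU = W_on_gas = nCᵥΔT with Cᵥ = R/(γ−1) = 20.79 J/(mol·K).
ΔU = 0.165 × 20.79 × (92.67 − 325.9) = -800 J.

ΔU ≈ -0.800 kJ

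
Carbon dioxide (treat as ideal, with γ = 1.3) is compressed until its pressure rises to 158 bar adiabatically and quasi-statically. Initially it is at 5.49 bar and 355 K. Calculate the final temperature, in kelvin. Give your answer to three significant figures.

T₂ ≈ 771 K

Adiabatic: T₂/T₁ = (P₂/P₁)^((γ−1)/γ).
T₂ = 355 × (158/5.49)^(0.231) = 770.8 K.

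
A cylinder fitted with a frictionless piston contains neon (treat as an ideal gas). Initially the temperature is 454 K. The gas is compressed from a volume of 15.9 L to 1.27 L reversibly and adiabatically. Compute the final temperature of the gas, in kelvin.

Adiabatic: T₁V₁^(γ−1) = T₂V₂^(γ−1) ⇒ T₂ = T₁ (V₁/V₂)^(γ−1).
For a monatomic ideal gas γ = 5/3, so γ−1 = 2/3.
T₂ = 454 × (15.9/1.27)^(2/3) = 2448 K.

T₂ ≈ 2450 K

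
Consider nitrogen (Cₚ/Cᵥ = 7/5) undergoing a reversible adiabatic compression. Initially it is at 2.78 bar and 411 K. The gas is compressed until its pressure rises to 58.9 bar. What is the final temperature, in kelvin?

T₂ ≈ 983 K

Adiabatic: T₂/T₁ = (P₂/P₁)^((γ−1)/γ).
T₂ = 411 × (58.9/2.78)^(2/7) = 983.4 K.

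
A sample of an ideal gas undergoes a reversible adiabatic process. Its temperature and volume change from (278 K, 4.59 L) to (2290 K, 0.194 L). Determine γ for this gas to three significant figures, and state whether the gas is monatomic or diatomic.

TV^(γ−1) = const ⇒ γ − 1 = ln(T₂/T₁) / ln(V₁/V₂).
γ = 1 + ln(2290/278) / ln(4.59/0.194) = 1.667.
γ ≈ 1.67 is close to 5/3, so the gas is monatomic.

γ ≈ 1.67; monatomic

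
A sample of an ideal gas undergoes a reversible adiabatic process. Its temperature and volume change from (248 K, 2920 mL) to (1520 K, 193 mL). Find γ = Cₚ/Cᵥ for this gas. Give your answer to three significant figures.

γ ≈ 1.67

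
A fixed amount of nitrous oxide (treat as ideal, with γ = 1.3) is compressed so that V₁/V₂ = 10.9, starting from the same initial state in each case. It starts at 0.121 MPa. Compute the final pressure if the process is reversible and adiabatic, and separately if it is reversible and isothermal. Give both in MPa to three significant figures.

Isothermal: P₂ = P₁(V₁/V₂) = 0.121×10.9 = 1.319 MPa.
Adiabatic: P₂ = P₁(V₁/V₂)^γ = 0.121×10.9^(1.3) = 2.7 MPa.

adiabatic: 2.70 MPa; isothermal: 1.32 MPa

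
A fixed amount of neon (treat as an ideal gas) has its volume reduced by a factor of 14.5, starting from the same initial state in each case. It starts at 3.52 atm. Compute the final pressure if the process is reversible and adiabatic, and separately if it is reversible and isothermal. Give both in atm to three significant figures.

For a monatomic ideal gas γ = 5/3.
Isothermal: P₂ = P₁(V₁/V₂) = 3.52×14.5 = 51.04 atm.
Adiabatic: P₂ = P₁(V₁/V₂)^γ = 3.52×14.5^(5/3) = 303.5 atm.

adiabatic: 303 atm; isothermal: 51.0 atm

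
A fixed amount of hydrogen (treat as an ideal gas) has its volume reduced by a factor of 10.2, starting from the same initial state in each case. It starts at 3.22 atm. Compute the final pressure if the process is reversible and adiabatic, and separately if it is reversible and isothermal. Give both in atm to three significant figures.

adiabatic: 83.2 atm; isothermal: 32.8 atm

For a diatomic ideal gas γ = 7/5.
Isothermal: P₂ = P₁(V₁/V₂) = 3.22×10.2 = 32.84 atm.
Adiabatic: P₂ = P₁(V₁/V₂)^γ = 3.22×10.2^(7/5) = 83.16 atm.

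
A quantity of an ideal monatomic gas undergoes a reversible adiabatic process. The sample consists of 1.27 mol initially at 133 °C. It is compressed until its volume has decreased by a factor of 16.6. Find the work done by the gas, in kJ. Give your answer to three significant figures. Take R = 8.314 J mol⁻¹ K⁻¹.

W ≈ -35.4 kJ

Adiabatic: T₁V₁^(γ−1) = T₂V₂^(γ−1) ⇒ T₂ = T₁ (V₁/V₂)^(γ−1).
γ = 5/3 for a monatomic ideal gas, so γ−1 = 2/3.
T₁ = 133 °C = 406.1 K.
T₂ = 406.1 × 16.6^(2/3) = 2643 K.
Q = 0, so ΔU = W_on_gas = nCᵥΔT with Cᵥ = R/(γ−1) = 12.47 J/(mol·K).
ΔU = 1.27 × 12.47 × (2643 − 406.1) = 35430 J.
Work done by the gas = −ΔU = -35430 J.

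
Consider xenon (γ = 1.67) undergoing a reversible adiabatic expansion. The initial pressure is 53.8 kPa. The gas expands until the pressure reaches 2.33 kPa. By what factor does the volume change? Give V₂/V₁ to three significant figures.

From PV^γ = const, V₂/V₁ = (P₁/P₂)^(1/γ).
V₂/V₁ = (53.8/2.33)^(0.599) = 6.553.

V₂/V₁ ≈ 6.55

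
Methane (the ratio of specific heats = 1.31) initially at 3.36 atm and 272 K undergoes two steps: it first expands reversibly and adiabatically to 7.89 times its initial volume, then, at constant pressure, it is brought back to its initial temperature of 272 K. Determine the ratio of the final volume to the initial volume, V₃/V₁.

Adiabatic step: V₂/V₁ = 7.89; T₂ = T₁·(1/7.89)^(0.31) = 143.4 K.
Isobaric step: V₃/V₂ = T₃/T₂ = 272/143.4.
V₃/V₁ = (V₂/V₁)(V₃/V₂) = 7.89 × (272/143.4) = 14.97.

V₃/V₁ ≈ 15.0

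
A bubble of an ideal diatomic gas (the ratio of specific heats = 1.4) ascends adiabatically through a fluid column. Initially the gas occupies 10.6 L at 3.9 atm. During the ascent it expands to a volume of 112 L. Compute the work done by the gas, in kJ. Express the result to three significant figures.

P₂ = P₁(V₁/V₂)^γ = 3.9×(10.6/112)^(1.4) = 0.1437 atm.
For a reversible adiabat, W_by_gas = (P₁V₁ − P₂V₂)/(γ−1).
W_by = (395200×0.0106 − 14560×0.112) / (0.4) = 6394 J.

W ≈ 6.39 kJ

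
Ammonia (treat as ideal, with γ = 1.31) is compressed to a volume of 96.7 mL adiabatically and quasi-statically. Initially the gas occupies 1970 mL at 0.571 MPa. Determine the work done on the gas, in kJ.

W ≈ 5.61 kJ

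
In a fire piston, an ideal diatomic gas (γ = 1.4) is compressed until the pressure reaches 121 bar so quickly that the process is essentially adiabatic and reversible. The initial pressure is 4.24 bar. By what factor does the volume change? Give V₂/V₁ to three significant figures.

V₂/V₁ ≈ 0.0913

From PV^γ = const, V₂/V₁ = (P₁/P₂)^(1/γ).
V₂/V₁ = (4.24/121)^(0.714) = 0.09129.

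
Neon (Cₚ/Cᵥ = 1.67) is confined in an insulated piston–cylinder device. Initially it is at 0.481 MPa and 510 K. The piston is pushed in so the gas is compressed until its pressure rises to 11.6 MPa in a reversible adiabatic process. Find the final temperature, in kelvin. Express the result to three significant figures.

T₂ ≈ 1830 K

Adiabatic: T₂/T₁ = (P₂/P₁)^((γ−1)/γ).
T₂ = 510 × (11.6/0.481)^(0.401) = 1829 K.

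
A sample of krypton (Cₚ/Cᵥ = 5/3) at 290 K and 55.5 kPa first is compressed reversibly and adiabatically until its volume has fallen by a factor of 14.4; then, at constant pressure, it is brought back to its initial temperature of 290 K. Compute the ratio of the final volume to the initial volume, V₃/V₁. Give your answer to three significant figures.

Adiabatic step: V₂/V₁ = 0.06944; T₂ = T₁·14.4^(2/3) = 1716 K.
Isobaric step: V₃/V₂ = T₃/T₂ = 290/1716.
V₃/V₁ = (V₂/V₁)(V₃/V₂) = 0.06944 × (290/1716) = 0.01173.

V₃/V₁ ≈ 0.0117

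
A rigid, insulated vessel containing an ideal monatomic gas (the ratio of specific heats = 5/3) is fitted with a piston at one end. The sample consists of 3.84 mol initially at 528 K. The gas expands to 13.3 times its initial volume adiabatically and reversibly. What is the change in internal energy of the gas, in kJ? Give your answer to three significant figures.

ΔU ≈ -20.8 kJ

Adiabatic: T₁V₁^(γ−1) = T₂V₂^(γ−1) ⇒ T₂ = T₁ (V₁/V₂)^(γ−1).
T₂ = 528 × (1/13.3)^(2/3) = 94.06 K.
Q = 0, so ΔU = W_on_gas = nCᵥΔT with Cᵥ = R/(γ−1) = 12.47 J/(mol·K).
ΔU = 3.84 × 12.47 × (94.06 − 528) = -20780 J.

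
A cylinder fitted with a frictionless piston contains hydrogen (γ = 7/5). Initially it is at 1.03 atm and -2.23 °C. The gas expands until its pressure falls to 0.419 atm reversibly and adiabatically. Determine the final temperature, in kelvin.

Adiabatic: T₂/T₁ = (P₂/P₁)^((γ−1)/γ).
T₁ = -2.23 °C = 270.9 K.
T₂ = 270.9 × (0.419/1.03)^(2/7) = 209.5 K.

T₂ ≈ 210 K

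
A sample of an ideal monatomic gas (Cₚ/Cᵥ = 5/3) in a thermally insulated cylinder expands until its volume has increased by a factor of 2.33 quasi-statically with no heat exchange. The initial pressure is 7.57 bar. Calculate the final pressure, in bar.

P₂ ≈ 1.85 bar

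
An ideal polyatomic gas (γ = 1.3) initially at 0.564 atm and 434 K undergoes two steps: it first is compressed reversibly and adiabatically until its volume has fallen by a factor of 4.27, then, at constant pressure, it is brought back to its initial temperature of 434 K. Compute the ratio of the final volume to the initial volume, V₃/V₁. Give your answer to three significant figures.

Adiabatic step: V₂/V₁ = 0.2342; T₂ = T₁·4.27^(0.3) = 670.8 K.
Isobaric step: V₃/V₂ = T₃/T₂ = 434/670.8.
V₃/V₁ = (V₂/V₁)(V₃/V₂) = 0.2342 × (434/670.8) = 0.1515.

V₃/V₁ ≈ 0.152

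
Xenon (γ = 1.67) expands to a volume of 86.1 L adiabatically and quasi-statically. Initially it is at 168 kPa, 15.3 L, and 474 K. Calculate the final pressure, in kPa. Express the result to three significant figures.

Adiabatic: P₁V₁^γ = P₂V₂^γ ⇒ P₂ = P₁ (V₁/V₂)^γ.
P₂ = 168 × (15.3/86.1)^(1.67) = 9.382 kPa.

P₂ ≈ 9.38 kPa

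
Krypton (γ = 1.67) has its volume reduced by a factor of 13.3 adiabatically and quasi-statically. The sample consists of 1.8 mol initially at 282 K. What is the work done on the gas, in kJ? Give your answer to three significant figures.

W ≈ 29.4 kJ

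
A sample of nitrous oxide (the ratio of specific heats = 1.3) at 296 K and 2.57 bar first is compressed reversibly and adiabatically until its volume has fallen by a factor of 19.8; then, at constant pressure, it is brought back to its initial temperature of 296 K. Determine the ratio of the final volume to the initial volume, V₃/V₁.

V₃/V₁ ≈ 0.0206

Adiabatic step: V₂/V₁ = 0.05051; T₂ = T₁·19.8^(0.3) = 724.9 K.
Isobaric step: V₃/V₂ = T₃/T₂ = 296/724.9.
V₃/V₁ = (V₂/V₁)(V₃/V₂) = 0.05051 × (296/724.9) = 0.02062.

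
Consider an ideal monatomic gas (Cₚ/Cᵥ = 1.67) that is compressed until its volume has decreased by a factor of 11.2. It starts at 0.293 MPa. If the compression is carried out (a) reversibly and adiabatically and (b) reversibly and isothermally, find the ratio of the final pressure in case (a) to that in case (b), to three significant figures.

Isothermal: P_b = P₁(V₁/V₂) = 0.293×11.2.
Adiabatic: P_a = P₁(V₁/V₂)^γ = 0.293×11.2^(1.67).
P_a/P_b = (V₁/V₂)^(γ−1) = 11.2^(0.67) = 5.046.

P_adiabatic / P_isothermal ≈ 5.05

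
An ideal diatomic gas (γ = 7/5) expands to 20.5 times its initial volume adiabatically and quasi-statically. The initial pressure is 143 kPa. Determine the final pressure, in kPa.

P₂ ≈ 2.08 kPa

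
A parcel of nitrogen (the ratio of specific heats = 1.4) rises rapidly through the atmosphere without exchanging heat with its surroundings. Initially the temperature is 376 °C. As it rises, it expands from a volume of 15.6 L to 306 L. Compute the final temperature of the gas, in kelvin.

For a reversible adiabat TV^(γ−1) is constant, so T₂ = T₁ (V₁/V₂)^(γ−1).
T₁ = 376 °C = 649.1 K.
T₂ = 649.1 × (15.6/306)^(0.4) = 197.4 K.

T₂ ≈ 197 K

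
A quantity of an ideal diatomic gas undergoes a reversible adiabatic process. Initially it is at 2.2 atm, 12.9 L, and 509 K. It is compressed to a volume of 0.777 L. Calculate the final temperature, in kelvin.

For a reversible adiabat TV^(γ−1) is constant, so T₂ = T₁ (V₁/V₂)^(γ−1).
γ = 7/5 for a diatomic ideal gas.
T₂ = 509 × (12.9/0.777)^(2/5) = 1566 K.

T₂ ≈ 1570 K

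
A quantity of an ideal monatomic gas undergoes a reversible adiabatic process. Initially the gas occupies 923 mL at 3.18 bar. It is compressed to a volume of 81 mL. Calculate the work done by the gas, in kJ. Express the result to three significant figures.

W ≈ -1.79 kJ

γ = 5/3 for a monatomic ideal gas.
P₂ = P₁(V₁/V₂)^γ = 3.18×(923/81)^(5/3) = 183.5 bar.
For a reversible adiabat, W_by_gas = (P₁V₁ − P₂V₂)/(γ−1).
W_by = (318000×0.000923 − 1.835×10^7×8.1×10^-5) / (2/3) = -1789 J.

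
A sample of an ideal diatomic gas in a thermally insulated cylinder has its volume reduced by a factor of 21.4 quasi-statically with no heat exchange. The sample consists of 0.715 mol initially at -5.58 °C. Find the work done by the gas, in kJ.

W ≈ -9.56 kJ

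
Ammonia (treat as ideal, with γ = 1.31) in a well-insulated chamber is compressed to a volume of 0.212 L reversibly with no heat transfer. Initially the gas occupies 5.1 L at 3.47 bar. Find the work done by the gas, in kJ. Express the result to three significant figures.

W ≈ -9.59 kJ

P₂ = P₁(V₁/V₂)^γ = 3.47×(5.1/0.212)^(1.31) = 223.7 bar.
For a reversible adiabat, W_by_gas = (P₁V₁ − P₂V₂)/(γ−1).
W_by = (347000×0.0051 − 2.237×10^7×0.000212) / (0.31) = -9592 J.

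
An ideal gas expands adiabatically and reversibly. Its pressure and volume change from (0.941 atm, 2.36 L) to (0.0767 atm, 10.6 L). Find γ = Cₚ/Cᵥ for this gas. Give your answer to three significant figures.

γ ≈ 1.67

PV^γ = const ⇒ γ = ln(P₂/P₁) / ln(V₁/V₂).
γ = ln(0.0767/0.941) / ln(2.36/10.6) = 1.669.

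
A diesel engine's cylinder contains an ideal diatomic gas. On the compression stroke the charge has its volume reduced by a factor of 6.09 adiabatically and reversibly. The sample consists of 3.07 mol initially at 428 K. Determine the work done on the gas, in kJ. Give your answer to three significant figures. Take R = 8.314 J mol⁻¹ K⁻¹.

W ≈ 28.9 kJ

For a reversible adiabat TV^(γ−1) is constant, so T₂ = T₁ (V₁/V₂)^(γ−1).
γ = 7/5 for a diatomic ideal gas, so γ−1 = 2/5.
T₂ = 428 × 6.09^(2/5) = 881.6 K.
Q = 0, so ΔU = W_on_gas = nCᵥΔT with Cᵥ = R/(γ−1) = 20.79 J/(mol·K).
ΔU = 3.07 × 20.79 × (881.6 − 428) = 28950 J.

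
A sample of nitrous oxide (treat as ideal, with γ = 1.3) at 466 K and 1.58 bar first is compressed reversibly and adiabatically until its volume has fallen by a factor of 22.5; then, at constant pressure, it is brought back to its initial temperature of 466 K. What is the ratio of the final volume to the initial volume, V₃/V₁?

Adiabatic step: V₂/V₁ = 0.04444; T₂ = T₁·22.5^(0.3) = 1186 K.
Isobaric step: V₃/V₂ = T₃/T₂ = 466/1186.
V₃/V₁ = (V₂/V₁)(V₃/V₂) = 0.04444 × (466/1186) = 0.01746.

V₃/V₁ ≈ 0.0175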